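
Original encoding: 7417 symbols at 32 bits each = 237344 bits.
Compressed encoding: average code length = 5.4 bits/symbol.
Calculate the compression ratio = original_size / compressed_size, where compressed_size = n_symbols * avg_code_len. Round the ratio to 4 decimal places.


original_size = n_symbols * orig_bits = 7417 * 32 = 237344 bits
compressed_size = n_symbols * avg_code_len = 7417 * 5.4 = 40051.8 bits
ratio = original_size / compressed_size = 237344 / 40051.8 = 5.9259

Compression ratio = 5.9259


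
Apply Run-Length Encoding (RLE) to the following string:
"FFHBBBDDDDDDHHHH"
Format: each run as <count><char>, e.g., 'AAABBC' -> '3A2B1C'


Scanning runs left to right:
  i=0: run of 'F' x 2 -> '2F'
  i=2: run of 'H' x 1 -> '1H'
  i=3: run of 'B' x 3 -> '3B'
  i=6: run of 'D' x 6 -> '6D'
  i=12: run of 'H' x 4 -> '4H'

RLE = 2F1H3B6D4H


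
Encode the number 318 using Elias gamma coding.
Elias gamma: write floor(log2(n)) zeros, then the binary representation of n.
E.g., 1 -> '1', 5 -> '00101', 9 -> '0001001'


num_bits = floor(log2(318)) + 1 = 9
leading_zeros = num_bits - 1 = 8
binary(318) = 100111110

Elias gamma(318) = '00000000' + '100111110' = 00000000100111110 (17 bits)


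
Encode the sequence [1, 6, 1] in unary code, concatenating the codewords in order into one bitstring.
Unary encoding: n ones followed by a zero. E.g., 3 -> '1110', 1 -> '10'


Encode each number as n ones followed by a terminating 0:
  1 -> 10 (2 bits)
  6 -> 1111110 (7 bits)
  1 -> 10 (2 bits)
Total length = 2 + 7 + 2 = 11 bits.

Unary([1, 6, 1]) = 10111111010 (11 bits)


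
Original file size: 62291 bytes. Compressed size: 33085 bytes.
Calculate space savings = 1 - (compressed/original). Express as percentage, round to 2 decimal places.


ratio = compressed/original = 33085/62291 = 0.531136
savings = 1 - ratio = 1 - 0.531136 = 0.468864
as a percentage: 0.468864 * 100 = 46.89%

Space savings = 1 - 33085/62291 = 46.89%


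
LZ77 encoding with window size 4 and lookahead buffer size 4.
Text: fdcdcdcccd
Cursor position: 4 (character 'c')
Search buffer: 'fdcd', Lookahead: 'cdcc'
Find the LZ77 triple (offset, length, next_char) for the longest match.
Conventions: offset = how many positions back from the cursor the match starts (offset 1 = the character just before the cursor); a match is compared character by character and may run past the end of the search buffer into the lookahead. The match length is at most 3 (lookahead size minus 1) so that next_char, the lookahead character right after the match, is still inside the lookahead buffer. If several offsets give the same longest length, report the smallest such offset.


Try each offset into the search buffer:
  offset=1 (pos 3, char 'd'): match length 0
  offset=2 (pos 2, char 'c'): match length 3
  offset=3 (pos 1, char 'd'): match length 0
  offset=4 (pos 0, char 'f'): match length 0
Longest match has length 3 at offset 2.
next_char = character at position 4 + 3 = 7 -> 'c'

Best match: offset=2, length=3 (matching 'cdc' starting at position 2)
LZ77 triple: (2, 3, 'c')


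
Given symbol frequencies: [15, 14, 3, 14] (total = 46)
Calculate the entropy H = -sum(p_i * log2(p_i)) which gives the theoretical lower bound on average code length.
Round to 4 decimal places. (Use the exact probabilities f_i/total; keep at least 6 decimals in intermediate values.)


Per-symbol terms -p_i * log2(p_i) with p_i = f_i/46:
  p = 15/46 = 0.326087: log2(p) = -1.616671, -p*log2(p) = 0.527175
  p = 14/46 = 0.304348: log2(p) = -1.716207, -p*log2(p) = 0.522324
  p = 3/46 = 0.065217: log2(p) = -3.938599, -p*log2(p) = 0.256865
  p = 14/46 = 0.304348: log2(p) = -1.716207, -p*log2(p) = 0.522324
H = 0.527175 + 0.522324 + 0.256865 + 0.522324 = 1.828688

H = 1.8287 bits/symbol


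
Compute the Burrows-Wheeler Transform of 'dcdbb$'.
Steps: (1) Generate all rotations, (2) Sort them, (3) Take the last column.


Rotations (sorted):
  0: $dcdbb -> last char: b
  1: b$dcdb -> last char: b
  2: bb$dcd -> last char: d
  3: cdbb$d -> last char: d
  4: dbb$dc -> last char: c
  5: dcdbb$ -> last char: $


BWT = bbddc$


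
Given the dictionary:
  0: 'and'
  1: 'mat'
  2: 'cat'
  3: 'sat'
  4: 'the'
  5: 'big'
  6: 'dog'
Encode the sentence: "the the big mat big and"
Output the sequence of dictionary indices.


Look up each word in the dictionary:
  'the' -> 4
  'the' -> 4
  'big' -> 5
  'mat' -> 1
  'big' -> 5
  'and' -> 0

Encoded: [4, 4, 5, 1, 5, 0]


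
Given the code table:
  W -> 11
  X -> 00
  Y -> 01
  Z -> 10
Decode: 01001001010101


Decoding:
01 -> Y
00 -> X
10 -> Z
01 -> Y
01 -> Y
01 -> Y
01 -> Y


Result: YXZYYYY


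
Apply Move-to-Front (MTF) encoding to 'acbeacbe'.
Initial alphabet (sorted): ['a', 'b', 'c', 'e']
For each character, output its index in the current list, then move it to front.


MTF encoding:
'a': index 0 in ['a', 'b', 'c', 'e'] -> ['a', 'b', 'c', 'e']
'c': index 2 in ['a', 'b', 'c', 'e'] -> ['c', 'a', 'b', 'e']
'b': index 2 in ['c', 'a', 'b', 'e'] -> ['b', 'c', 'a', 'e']
'e': index 3 in ['b', 'c', 'a', 'e'] -> ['e', 'b', 'c', 'a']
'a': index 3 in ['e', 'b', 'c', 'a'] -> ['a', 'e', 'b', 'c']
'c': index 3 in ['a', 'e', 'b', 'c'] -> ['c', 'a', 'e', 'b']
'b': index 3 in ['c', 'a', 'e', 'b'] -> ['b', 'c', 'a', 'e']
'e': index 3 in ['b', 'c', 'a', 'e'] -> ['e', 'b', 'c', 'a']


Output: [0, 2, 2, 3, 3, 3, 3, 3]


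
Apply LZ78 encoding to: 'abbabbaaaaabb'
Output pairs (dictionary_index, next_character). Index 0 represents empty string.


LZ78 encoding steps:
Dictionary: {0: ''}
Step 1: w='' (idx 0), next='a' -> output (0, 'a'), add 'a' as idx 1
Step 2: w='' (idx 0), next='b' -> output (0, 'b'), add 'b' as idx 2
Step 3: w='b' (idx 2), next='a' -> output (2, 'a'), add 'ba' as idx 3
Step 4: w='b' (idx 2), next='b' -> output (2, 'b'), add 'bb' as idx 4
Step 5: w='a' (idx 1), next='a' -> output (1, 'a'), add 'aa' as idx 5
Step 6: w='aa' (idx 5), next='a' -> output (5, 'a'), add 'aaa' as idx 6
Step 7: w='bb' (idx 4), end of input -> output (4, '')


Encoded: [(0, 'a'), (0, 'b'), (2, 'a'), (2, 'b'), (1, 'a'), (5, 'a'), (4, '')]


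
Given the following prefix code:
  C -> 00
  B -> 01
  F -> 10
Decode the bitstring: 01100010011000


Decoding step by step:
Bits 01 -> B
Bits 10 -> F
Bits 00 -> C
Bits 10 -> F
Bits 01 -> B
Bits 10 -> F
Bits 00 -> C


Decoded message: BFCFBFC


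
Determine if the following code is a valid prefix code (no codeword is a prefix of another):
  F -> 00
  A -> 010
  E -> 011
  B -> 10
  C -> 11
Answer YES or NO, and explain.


Checking each pair (does one codeword prefix another?):
  F='00' vs A='010': no prefix
  F='00' vs E='011': no prefix
  F='00' vs B='10': no prefix
  F='00' vs C='11': no prefix
  A='010' vs F='00': no prefix
  A='010' vs E='011': no prefix
  A='010' vs B='10': no prefix
  A='010' vs C='11': no prefix
  E='011' vs F='00': no prefix
  E='011' vs A='010': no prefix
  E='011' vs B='10': no prefix
  E='011' vs C='11': no prefix
  B='10' vs F='00': no prefix
  B='10' vs A='010': no prefix
  B='10' vs E='011': no prefix
  B='10' vs C='11': no prefix
  C='11' vs F='00': no prefix
  C='11' vs A='010': no prefix
  C='11' vs E='011': no prefix
  C='11' vs B='10': no prefix
No violation found over all pairs.

YES -- this is a valid prefix code. No codeword is a prefix of any other codeword.


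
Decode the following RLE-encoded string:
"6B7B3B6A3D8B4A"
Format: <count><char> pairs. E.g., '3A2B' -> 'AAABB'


Expanding each <count><char> pair:
  6B -> 'BBBBBB'
  7B -> 'BBBBBBB'
  3B -> 'BBB'
  6A -> 'AAAAAA'
  3D -> 'DDD'
  8B -> 'BBBBBBBB'
  4A -> 'AAAA'

Decoded = BBBBBBBBBBBBBBBBAAAAAADDDBBBBBBBBAAAA


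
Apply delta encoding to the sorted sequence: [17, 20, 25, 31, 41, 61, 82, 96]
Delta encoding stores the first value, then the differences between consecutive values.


First value: 17
Deltas:
  20 - 17 = 3
  25 - 20 = 5
  31 - 25 = 6
  41 - 31 = 10
  61 - 41 = 20
  82 - 61 = 21
  96 - 82 = 14


Delta encoded: [17, 3, 5, 6, 10, 20, 21, 14]


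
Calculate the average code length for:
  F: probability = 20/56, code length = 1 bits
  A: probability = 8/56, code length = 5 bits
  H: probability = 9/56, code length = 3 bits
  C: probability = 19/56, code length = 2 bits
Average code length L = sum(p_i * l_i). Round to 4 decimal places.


Weighted contributions p_i * l_i:
  F: (20/56) * 1 = 20/56
  A: (8/56) * 5 = 40/56
  H: (9/56) * 3 = 27/56
  C: (19/56) * 2 = 38/56
Sum = (20 + 40 + 27 + 38)/56 = 125/56

L = 125/56 = 2.2321 bits/symbol


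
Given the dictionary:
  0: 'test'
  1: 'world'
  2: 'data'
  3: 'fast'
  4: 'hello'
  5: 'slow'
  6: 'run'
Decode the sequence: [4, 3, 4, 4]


Look up each index in the dictionary:
  4 -> 'hello'
  3 -> 'fast'
  4 -> 'hello'
  4 -> 'hello'

Decoded: "hello fast hello hello"


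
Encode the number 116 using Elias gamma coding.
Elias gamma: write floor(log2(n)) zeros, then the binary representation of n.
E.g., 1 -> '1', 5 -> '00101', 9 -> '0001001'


num_bits = floor(log2(116)) + 1 = 7
leading_zeros = num_bits - 1 = 6
binary(116) = 1110100

Elias gamma(116) = '000000' + '1110100' = 0000001110100 (13 bits)


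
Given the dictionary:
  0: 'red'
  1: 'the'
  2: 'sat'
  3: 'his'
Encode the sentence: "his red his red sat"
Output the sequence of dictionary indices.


Look up each word in the dictionary:
  'his' -> 3
  'red' -> 0
  'his' -> 3
  'red' -> 0
  'sat' -> 2

Encoded: [3, 0, 3, 0, 2]


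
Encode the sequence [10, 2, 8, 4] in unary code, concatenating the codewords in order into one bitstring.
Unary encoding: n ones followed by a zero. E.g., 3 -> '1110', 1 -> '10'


Encode each number as n ones followed by a terminating 0:
  10 -> 11111111110 (11 bits)
  2 -> 110 (3 bits)
  8 -> 111111110 (9 bits)
  4 -> 11110 (5 bits)
Total length = 11 + 3 + 9 + 5 = 28 bits.

Unary([10, 2, 8, 4]) = 1111111111011011111111011110 (28 bits)


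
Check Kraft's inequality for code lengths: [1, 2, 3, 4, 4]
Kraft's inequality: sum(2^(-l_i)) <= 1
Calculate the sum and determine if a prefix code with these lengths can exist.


Sum = 2^(-1) + 2^(-2) + 2^(-3) + 2^(-4) + 2^(-4)
    = 0.5 + 0.25 + 0.125 + 0.0625 + 0.0625
    = 16/16 = 1.0
Since 1.0 <= 1, Kraft's inequality IS satisfied.
A prefix code with these lengths CAN exist.

Kraft sum = 1.0. Satisfied.


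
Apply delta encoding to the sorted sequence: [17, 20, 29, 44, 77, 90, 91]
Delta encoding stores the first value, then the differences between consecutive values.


First value: 17
Deltas:
  20 - 17 = 3
  29 - 20 = 9
  44 - 29 = 15
  77 - 44 = 33
  90 - 77 = 13
  91 - 90 = 1


Delta encoded: [17, 3, 9, 15, 33, 13, 1]


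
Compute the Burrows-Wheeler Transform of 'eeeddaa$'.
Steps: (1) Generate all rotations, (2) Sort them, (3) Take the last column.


Rotations (sorted):
  0: $eeeddaa -> last char: a
  1: a$eeedda -> last char: a
  2: aa$eeedd -> last char: d
  3: daa$eeed -> last char: d
  4: ddaa$eee -> last char: e
  5: eddaa$ee -> last char: e
  6: eeddaa$e -> last char: e
  7: eeeddaa$ -> last char: $


BWT = aaddeee$


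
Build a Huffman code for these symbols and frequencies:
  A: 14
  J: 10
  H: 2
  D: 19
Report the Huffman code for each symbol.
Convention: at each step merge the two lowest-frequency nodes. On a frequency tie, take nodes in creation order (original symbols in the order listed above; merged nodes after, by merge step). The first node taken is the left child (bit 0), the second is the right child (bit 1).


Huffman tree construction:
Step 1: Merge H(2) + J(10) = 12
Step 2: Merge (H+J)(12) + A(14) = 26
Step 3: Merge D(19) + ((H+J)+A)(26) = 45
Read each symbol's code off the tree from the root (left child = 0, right child = 1).

Codes:
  A: 11 (length 2)
  J: 101 (length 3)
  H: 100 (length 3)
  D: 0 (length 1)
Average code length: 83/45 = 1.8444 bits/symbol


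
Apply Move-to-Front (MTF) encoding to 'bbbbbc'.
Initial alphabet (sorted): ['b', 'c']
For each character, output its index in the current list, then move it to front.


MTF encoding:
'b': index 0 in ['b', 'c'] -> ['b', 'c']
'b': index 0 in ['b', 'c'] -> ['b', 'c']
'b': index 0 in ['b', 'c'] -> ['b', 'c']
'b': index 0 in ['b', 'c'] -> ['b', 'c']
'b': index 0 in ['b', 'c'] -> ['b', 'c']
'c': index 1 in ['b', 'c'] -> ['c', 'b']


Output: [0, 0, 0, 0, 0, 1]


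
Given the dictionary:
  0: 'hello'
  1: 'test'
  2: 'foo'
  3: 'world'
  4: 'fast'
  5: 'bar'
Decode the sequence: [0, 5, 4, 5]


Look up each index in the dictionary:
  0 -> 'hello'
  5 -> 'bar'
  4 -> 'fast'
  5 -> 'bar'

Decoded: "hello bar fast bar"


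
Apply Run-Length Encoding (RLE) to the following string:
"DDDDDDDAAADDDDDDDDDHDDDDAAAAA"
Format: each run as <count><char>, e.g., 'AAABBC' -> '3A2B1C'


Scanning runs left to right:
  i=0: run of 'D' x 7 -> '7D'
  i=7: run of 'A' x 3 -> '3A'
  i=10: run of 'D' x 9 -> '9D'
  i=19: run of 'H' x 1 -> '1H'
  i=20: run of 'D' x 4 -> '4D'
  i=24: run of 'A' x 5 -> '5A'

RLE = 7D3A9D1H4D5A


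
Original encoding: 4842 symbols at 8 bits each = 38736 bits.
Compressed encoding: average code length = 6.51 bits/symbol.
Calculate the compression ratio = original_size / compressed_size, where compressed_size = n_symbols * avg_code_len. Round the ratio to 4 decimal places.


original_size = n_symbols * orig_bits = 4842 * 8 = 38736 bits
compressed_size = n_symbols * avg_code_len = 4842 * 6.51 = 31521.42 bits
ratio = original_size / compressed_size = 38736 / 31521.42 = 1.2289

Compression ratio = 1.2289


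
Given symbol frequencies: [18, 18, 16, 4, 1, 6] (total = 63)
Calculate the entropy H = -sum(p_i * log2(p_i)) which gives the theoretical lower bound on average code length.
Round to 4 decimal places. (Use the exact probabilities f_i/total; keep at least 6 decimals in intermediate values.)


Per-symbol terms -p_i * log2(p_i) with p_i = f_i/63:
  p = 18/63 = 0.285714: log2(p) = -1.807355, -p*log2(p) = 0.516387
  p = 18/63 = 0.285714: log2(p) = -1.807355, -p*log2(p) = 0.516387
  p = 16/63 = 0.253968: log2(p) = -1.977280, -p*log2(p) = 0.502166
  p = 4/63 = 0.063492: log2(p) = -3.977280, -p*log2(p) = 0.252526
  p = 1/63 = 0.015873: log2(p) = -5.977280, -p*log2(p) = 0.094877
  p = 6/63 = 0.095238: log2(p) = -3.392317, -p*log2(p) = 0.323078
H = 0.516387 + 0.516387 + 0.502166 + 0.252526 + 0.094877 + 0.323078 = 2.205421

H = 2.2054 bits/symbol


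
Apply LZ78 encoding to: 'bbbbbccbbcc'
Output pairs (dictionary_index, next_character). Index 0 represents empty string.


LZ78 encoding steps:
Dictionary: {0: ''}
Step 1: w='' (idx 0), next='b' -> output (0, 'b'), add 'b' as idx 1
Step 2: w='b' (idx 1), next='b' -> output (1, 'b'), add 'bb' as idx 2
Step 3: w='bb' (idx 2), next='c' -> output (2, 'c'), add 'bbc' as idx 3
Step 4: w='' (idx 0), next='c' -> output (0, 'c'), add 'c' as idx 4
Step 5: w='bbc' (idx 3), next='c' -> output (3, 'c'), add 'bbcc' as idx 5


Encoded: [(0, 'b'), (1, 'b'), (2, 'c'), (0, 'c'), (3, 'c')]


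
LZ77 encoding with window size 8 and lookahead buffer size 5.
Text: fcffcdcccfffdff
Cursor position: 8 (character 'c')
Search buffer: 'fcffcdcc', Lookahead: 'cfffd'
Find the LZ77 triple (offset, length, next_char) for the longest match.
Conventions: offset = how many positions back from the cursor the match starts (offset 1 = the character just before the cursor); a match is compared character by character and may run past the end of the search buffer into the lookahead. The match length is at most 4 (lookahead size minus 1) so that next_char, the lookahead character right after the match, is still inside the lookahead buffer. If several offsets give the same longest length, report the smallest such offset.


Try each offset into the search buffer:
  offset=1 (pos 7, char 'c'): match length 1
  offset=2 (pos 6, char 'c'): match length 1
  offset=3 (pos 5, char 'd'): match length 0
  offset=4 (pos 4, char 'c'): match length 1
  offset=5 (pos 3, char 'f'): match length 0
  offset=6 (pos 2, char 'f'): match length 0
  offset=7 (pos 1, char 'c'): match length 3
  offset=8 (pos 0, char 'f'): match length 0
Longest match has length 3 at offset 7.
next_char = character at position 8 + 3 = 11 -> 'f'

Best match: offset=7, length=3 (matching 'cff' starting at position 1)
LZ77 triple: (7, 3, 'f')


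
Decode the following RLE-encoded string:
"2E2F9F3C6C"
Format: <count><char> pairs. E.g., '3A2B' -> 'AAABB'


Expanding each <count><char> pair:
  2E -> 'EE'
  2F -> 'FF'
  9F -> 'FFFFFFFFF'
  3C -> 'CCC'
  6C -> 'CCCCCC'

Decoded = EEFFFFFFFFFFFCCCCCCCCC


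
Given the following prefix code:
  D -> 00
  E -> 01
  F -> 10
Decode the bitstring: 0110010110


Decoding step by step:
Bits 01 -> E
Bits 10 -> F
Bits 01 -> E
Bits 01 -> E
Bits 10 -> F


Decoded message: EFEEF


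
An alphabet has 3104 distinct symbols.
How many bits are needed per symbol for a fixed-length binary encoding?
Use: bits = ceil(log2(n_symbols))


log2(3104) = 11.5999
Bracket: 2^11 = 2048 < 3104 <= 2^12 = 4096
So ceil(log2(3104)) = 12

bits = ceil(log2(3104)) = ceil(11.5999) = 12 bits


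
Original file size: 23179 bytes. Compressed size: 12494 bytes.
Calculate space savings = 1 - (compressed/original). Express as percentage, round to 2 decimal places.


ratio = compressed/original = 12494/23179 = 0.539022
savings = 1 - ratio = 1 - 0.539022 = 0.460978
as a percentage: 0.460978 * 100 = 46.1%

Space savings = 1 - 12494/23179 = 46.1%


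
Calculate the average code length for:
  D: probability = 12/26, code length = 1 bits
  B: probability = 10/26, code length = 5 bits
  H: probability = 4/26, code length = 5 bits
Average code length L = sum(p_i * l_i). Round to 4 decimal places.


Weighted contributions p_i * l_i:
  D: (12/26) * 1 = 12/26
  B: (10/26) * 5 = 50/26
  H: (4/26) * 5 = 20/26
Sum = (12 + 50 + 20)/26 = 82/26

L = 82/26 = 3.1538 bits/symbol


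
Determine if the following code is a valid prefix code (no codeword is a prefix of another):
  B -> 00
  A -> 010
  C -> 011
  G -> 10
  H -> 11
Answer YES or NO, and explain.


Checking each pair (does one codeword prefix another?):
  B='00' vs A='010': no prefix
  B='00' vs C='011': no prefix
  B='00' vs G='10': no prefix
  B='00' vs H='11': no prefix
  A='010' vs B='00': no prefix
  A='010' vs C='011': no prefix
  A='010' vs G='10': no prefix
  A='010' vs H='11': no prefix
  C='011' vs B='00': no prefix
  C='011' vs A='010': no prefix
  C='011' vs G='10': no prefix
  C='011' vs H='11': no prefix
  G='10' vs B='00': no prefix
  G='10' vs A='010': no prefix
  G='10' vs C='011': no prefix
  G='10' vs H='11': no prefix
  H='11' vs B='00': no prefix
  H='11' vs A='010': no prefix
  H='11' vs C='011': no prefix
  H='11' vs G='10': no prefix
No violation found over all pairs.

YES -- this is a valid prefix code. No codeword is a prefix of any other codeword.


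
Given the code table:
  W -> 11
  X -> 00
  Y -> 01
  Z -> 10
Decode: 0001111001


Decoding:
00 -> X
01 -> Y
11 -> W
10 -> Z
01 -> Y


Result: XYWZY


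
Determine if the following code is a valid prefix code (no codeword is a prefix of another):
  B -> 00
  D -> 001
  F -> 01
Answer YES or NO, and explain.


Checking each pair (does one codeword prefix another?):
  B='00' vs D='001': prefix -- VIOLATION

NO -- this is NOT a valid prefix code. B (00) is a prefix of D (001).


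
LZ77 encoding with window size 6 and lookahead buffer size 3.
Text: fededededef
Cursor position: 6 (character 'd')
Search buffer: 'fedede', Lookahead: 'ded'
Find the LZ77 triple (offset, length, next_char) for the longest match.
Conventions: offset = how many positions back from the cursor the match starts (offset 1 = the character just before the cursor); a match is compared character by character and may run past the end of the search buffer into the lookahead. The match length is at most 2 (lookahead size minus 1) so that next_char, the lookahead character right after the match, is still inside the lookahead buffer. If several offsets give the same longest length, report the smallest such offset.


Try each offset into the search buffer:
  offset=1 (pos 5, char 'e'): match length 0
  offset=2 (pos 4, char 'd'): match length 2
  offset=3 (pos 3, char 'e'): match length 0
  offset=4 (pos 2, char 'd'): match length 2
  offset=5 (pos 1, char 'e'): match length 0
  offset=6 (pos 0, char 'f'): match length 0
Longest match has length 2, found at offsets 2, 4; take the smallest, offset 2.
next_char = character at position 6 + 2 = 8 -> 'd'

Best match: offset=2, length=2 (matching 'de' starting at position 4)
LZ77 triple: (2, 2, 'd')


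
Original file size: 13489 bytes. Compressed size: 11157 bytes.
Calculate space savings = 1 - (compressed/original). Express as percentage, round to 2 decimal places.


ratio = compressed/original = 11157/13489 = 0.827118
savings = 1 - ratio = 1 - 0.827118 = 0.172882
as a percentage: 0.172882 * 100 = 17.29%

Space savings = 1 - 11157/13489 = 17.29%


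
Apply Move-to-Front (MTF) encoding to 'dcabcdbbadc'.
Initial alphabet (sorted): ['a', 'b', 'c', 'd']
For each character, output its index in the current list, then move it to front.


MTF encoding:
'd': index 3 in ['a', 'b', 'c', 'd'] -> ['d', 'a', 'b', 'c']
'c': index 3 in ['d', 'a', 'b', 'c'] -> ['c', 'd', 'a', 'b']
'a': index 2 in ['c', 'd', 'a', 'b'] -> ['a', 'c', 'd', 'b']
'b': index 3 in ['a', 'c', 'd', 'b'] -> ['b', 'a', 'c', 'd']
'c': index 2 in ['b', 'a', 'c', 'd'] -> ['c', 'b', 'a', 'd']
'd': index 3 in ['c', 'b', 'a', 'd'] -> ['d', 'c', 'b', 'a']
'b': index 2 in ['d', 'c', 'b', 'a'] -> ['b', 'd', 'c', 'a']
'b': index 0 in ['b', 'd', 'c', 'a'] -> ['b', 'd', 'c', 'a']
'a': index 3 in ['b', 'd', 'c', 'a'] -> ['a', 'b', 'd', 'c']
'd': index 2 in ['a', 'b', 'd', 'c'] -> ['d', 'a', 'b', 'c']
'c': index 3 in ['d', 'a', 'b', 'c'] -> ['c', 'd', 'a', 'b']


Output: [3, 3, 2, 3, 2, 3, 2, 0, 3, 2, 3]


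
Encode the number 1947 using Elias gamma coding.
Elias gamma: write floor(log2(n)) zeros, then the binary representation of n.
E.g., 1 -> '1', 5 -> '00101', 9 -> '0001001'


num_bits = floor(log2(1947)) + 1 = 11
leading_zeros = num_bits - 1 = 10
binary(1947) = 11110011011

Elias gamma(1947) = '0000000000' + '11110011011' = 000000000011110011011 (21 bits)


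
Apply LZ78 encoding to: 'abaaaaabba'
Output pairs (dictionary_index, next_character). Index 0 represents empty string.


LZ78 encoding steps:
Dictionary: {0: ''}
Step 1: w='' (idx 0), next='a' -> output (0, 'a'), add 'a' as idx 1
Step 2: w='' (idx 0), next='b' -> output (0, 'b'), add 'b' as idx 2
Step 3: w='a' (idx 1), next='a' -> output (1, 'a'), add 'aa' as idx 3
Step 4: w='aa' (idx 3), next='a' -> output (3, 'a'), add 'aaa' as idx 4
Step 5: w='b' (idx 2), next='b' -> output (2, 'b'), add 'bb' as idx 5
Step 6: w='a' (idx 1), end of input -> output (1, '')


Encoded: [(0, 'a'), (0, 'b'), (1, 'a'), (3, 'a'), (2, 'b'), (1, '')]


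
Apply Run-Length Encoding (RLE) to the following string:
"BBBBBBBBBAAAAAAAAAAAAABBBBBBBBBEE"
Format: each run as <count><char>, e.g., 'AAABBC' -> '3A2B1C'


Scanning runs left to right:
  i=0: run of 'B' x 9 -> '9B'
  i=9: run of 'A' x 13 -> '13A'
  i=22: run of 'B' x 9 -> '9B'
  i=31: run of 'E' x 2 -> '2E'

RLE = 9B13A9B2E


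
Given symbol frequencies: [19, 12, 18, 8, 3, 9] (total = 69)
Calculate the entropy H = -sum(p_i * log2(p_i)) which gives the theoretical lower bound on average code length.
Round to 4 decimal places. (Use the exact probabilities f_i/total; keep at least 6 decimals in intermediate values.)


Per-symbol terms -p_i * log2(p_i) with p_i = f_i/69:
  p = 19/69 = 0.275362: log2(p) = -1.860597, -p*log2(p) = 0.512338
  p = 12/69 = 0.173913: log2(p) = -2.523562, -p*log2(p) = 0.438880
  p = 18/69 = 0.260870: log2(p) = -1.938599, -p*log2(p) = 0.505722
  p = 8/69 = 0.115942: log2(p) = -3.108524, -p*log2(p) = 0.360409
  p = 3/69 = 0.043478: log2(p) = -4.523562, -p*log2(p) = 0.196677
  p = 9/69 = 0.130435: log2(p) = -2.938599, -p*log2(p) = 0.383296
H = 0.512338 + 0.438880 + 0.505722 + 0.360409 + 0.196677 + 0.383296 = 2.397322

H = 2.3973 bits/symbol


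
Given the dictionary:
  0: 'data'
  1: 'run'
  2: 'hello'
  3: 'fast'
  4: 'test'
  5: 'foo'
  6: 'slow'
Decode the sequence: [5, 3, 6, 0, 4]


Look up each index in the dictionary:
  5 -> 'foo'
  3 -> 'fast'
  6 -> 'slow'
  0 -> 'data'
  4 -> 'test'

Decoded: "foo fast slow data test"


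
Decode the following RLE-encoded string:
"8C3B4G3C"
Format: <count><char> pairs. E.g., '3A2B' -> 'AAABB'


Expanding each <count><char> pair:
  8C -> 'CCCCCCCC'
  3B -> 'BBB'
  4G -> 'GGGG'
  3C -> 'CCC'

Decoded = CCCCCCCCBBBGGGGCCC


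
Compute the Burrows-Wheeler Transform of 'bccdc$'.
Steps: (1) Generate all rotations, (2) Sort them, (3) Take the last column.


Rotations (sorted):
  0: $bccdc -> last char: c
  1: bccdc$ -> last char: $
  2: c$bccd -> last char: d
  3: ccdc$b -> last char: b
  4: cdc$bc -> last char: c
  5: dc$bcc -> last char: c


BWT = c$dbcc


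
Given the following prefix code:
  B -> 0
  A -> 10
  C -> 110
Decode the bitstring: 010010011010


Decoding step by step:
Bits 0 -> B
Bits 10 -> A
Bits 0 -> B
Bits 10 -> A
Bits 0 -> B
Bits 110 -> C
Bits 10 -> A


Decoded message: BABABCA


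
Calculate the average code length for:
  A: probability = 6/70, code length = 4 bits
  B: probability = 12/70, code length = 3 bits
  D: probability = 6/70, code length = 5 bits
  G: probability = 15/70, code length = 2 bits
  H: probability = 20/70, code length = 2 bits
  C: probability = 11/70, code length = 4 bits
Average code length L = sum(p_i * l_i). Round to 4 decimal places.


Weighted contributions p_i * l_i:
  A: (6/70) * 4 = 24/70
  B: (12/70) * 3 = 36/70
  D: (6/70) * 5 = 30/70
  G: (15/70) * 2 = 30/70
  H: (20/70) * 2 = 40/70
  C: (11/70) * 4 = 44/70
Sum = (24 + 36 + 30 + 30 + 40 + 44)/70 = 204/70

L = 204/70 = 2.9143 bits/symbol


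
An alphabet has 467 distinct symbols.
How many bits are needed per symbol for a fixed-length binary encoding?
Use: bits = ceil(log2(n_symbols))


log2(467) = 8.8673
Bracket: 2^8 = 256 < 467 <= 2^9 = 512
So ceil(log2(467)) = 9

bits = ceil(log2(467)) = ceil(8.8673) = 9 bits


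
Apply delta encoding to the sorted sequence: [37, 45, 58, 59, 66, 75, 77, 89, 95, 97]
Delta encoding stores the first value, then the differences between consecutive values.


First value: 37
Deltas:
  45 - 37 = 8
  58 - 45 = 13
  59 - 58 = 1
  66 - 59 = 7
  75 - 66 = 9
  77 - 75 = 2
  89 - 77 = 12
  95 - 89 = 6
  97 - 95 = 2


Delta encoded: [37, 8, 13, 1, 7, 9, 2, 12, 6, 2]


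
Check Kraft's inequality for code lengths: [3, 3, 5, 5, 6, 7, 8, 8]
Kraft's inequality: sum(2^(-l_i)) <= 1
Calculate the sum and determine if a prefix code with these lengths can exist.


Sum = 2^(-3) + 2^(-3) + 2^(-5) + 2^(-5) + 2^(-6) + 2^(-7) + 2^(-8) + 2^(-8)
    = 0.125 + 0.125 + 0.03125 + 0.03125 + 0.015625 + 0.0078125 + 0.00390625 + 0.00390625
    = 88/256 = 0.34375
Since 0.34375 <= 1, Kraft's inequality IS satisfied.
A prefix code with these lengths CAN exist.

Kraft sum = 0.34375. Satisfied.


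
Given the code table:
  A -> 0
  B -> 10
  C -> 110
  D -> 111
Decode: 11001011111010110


Decoding:
110 -> C
0 -> A
10 -> B
111 -> D
110 -> C
10 -> B
110 -> C


Result: CABDCBC


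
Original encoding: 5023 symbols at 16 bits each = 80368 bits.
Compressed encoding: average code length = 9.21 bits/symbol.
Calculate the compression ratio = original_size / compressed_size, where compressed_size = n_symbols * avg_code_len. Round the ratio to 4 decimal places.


original_size = n_symbols * orig_bits = 5023 * 16 = 80368 bits
compressed_size = n_symbols * avg_code_len = 5023 * 9.21 = 46261.83 bits
ratio = original_size / compressed_size = 80368 / 46261.83 = 1.7372

Compression ratio = 1.7372


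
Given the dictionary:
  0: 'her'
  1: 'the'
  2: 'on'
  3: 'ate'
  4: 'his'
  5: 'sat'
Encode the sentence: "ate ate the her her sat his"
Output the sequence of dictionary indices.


Look up each word in the dictionary:
  'ate' -> 3
  'ate' -> 3
  'the' -> 1
  'her' -> 0
  'her' -> 0
  'sat' -> 5
  'his' -> 4

Encoded: [3, 3, 1, 0, 0, 5, 4]


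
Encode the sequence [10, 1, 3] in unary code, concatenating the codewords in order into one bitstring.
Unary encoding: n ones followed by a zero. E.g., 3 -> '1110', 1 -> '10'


Encode each number as n ones followed by a terminating 0:
  10 -> 11111111110 (11 bits)
  1 -> 10 (2 bits)
  3 -> 1110 (4 bits)
Total length = 11 + 2 + 4 = 17 bits.

Unary([10, 1, 3]) = 11111111110101110 (17 bits)


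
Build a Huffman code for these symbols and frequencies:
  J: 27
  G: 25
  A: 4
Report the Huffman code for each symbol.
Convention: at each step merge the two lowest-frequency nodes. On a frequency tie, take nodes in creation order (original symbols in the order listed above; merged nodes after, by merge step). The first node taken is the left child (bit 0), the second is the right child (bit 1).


Huffman tree construction:
Step 1: Merge A(4) + G(25) = 29
Step 2: Merge J(27) + (A+G)(29) = 56
Read each symbol's code off the tree from the root (left child = 0, right child = 1).

Codes:
  J: 0 (length 1)
  G: 11 (length 2)
  A: 10 (length 2)
Average code length: 85/56 = 1.5179 bits/symbol


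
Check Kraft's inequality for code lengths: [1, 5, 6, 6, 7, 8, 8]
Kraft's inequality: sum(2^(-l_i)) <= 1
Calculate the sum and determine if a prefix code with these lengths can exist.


Sum = 2^(-1) + 2^(-5) + 2^(-6) + 2^(-6) + 2^(-7) + 2^(-8) + 2^(-8)
    = 0.5 + 0.03125 + 0.015625 + 0.015625 + 0.0078125 + 0.00390625 + 0.00390625
    = 148/256 = 0.578125
Since 0.578125 <= 1, Kraft's inequality IS satisfied.
A prefix code with these lengths CAN exist.

Kraft sum = 0.578125. Satisfied.


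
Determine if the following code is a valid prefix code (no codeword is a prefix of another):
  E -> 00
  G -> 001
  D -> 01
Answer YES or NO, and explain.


Checking each pair (does one codeword prefix another?):
  E='00' vs G='001': prefix -- VIOLATION

NO -- this is NOT a valid prefix code. E (00) is a prefix of G (001).


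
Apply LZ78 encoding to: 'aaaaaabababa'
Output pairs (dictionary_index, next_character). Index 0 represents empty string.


LZ78 encoding steps:
Dictionary: {0: ''}
Step 1: w='' (idx 0), next='a' -> output (0, 'a'), add 'a' as idx 1
Step 2: w='a' (idx 1), next='a' -> output (1, 'a'), add 'aa' as idx 2
Step 3: w='aa' (idx 2), next='a' -> output (2, 'a'), add 'aaa' as idx 3
Step 4: w='' (idx 0), next='b' -> output (0, 'b'), add 'b' as idx 4
Step 5: w='a' (idx 1), next='b' -> output (1, 'b'), add 'ab' as idx 5
Step 6: w='ab' (idx 5), next='a' -> output (5, 'a'), add 'aba' as idx 6


Encoded: [(0, 'a'), (1, 'a'), (2, 'a'), (0, 'b'), (1, 'b'), (5, 'a')]


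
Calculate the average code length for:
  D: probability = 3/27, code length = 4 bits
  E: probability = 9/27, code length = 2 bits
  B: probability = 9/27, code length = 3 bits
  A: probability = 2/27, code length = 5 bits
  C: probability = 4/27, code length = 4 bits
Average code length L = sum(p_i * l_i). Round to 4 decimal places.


Weighted contributions p_i * l_i:
  D: (3/27) * 4 = 12/27
  E: (9/27) * 2 = 18/27
  B: (9/27) * 3 = 27/27
  A: (2/27) * 5 = 10/27
  C: (4/27) * 4 = 16/27
Sum = (12 + 18 + 27 + 10 + 16)/27 = 83/27

L = 83/27 = 3.0741 bits/symbol


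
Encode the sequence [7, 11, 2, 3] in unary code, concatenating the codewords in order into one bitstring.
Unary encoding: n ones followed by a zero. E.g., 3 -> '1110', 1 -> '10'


Encode each number as n ones followed by a terminating 0:
  7 -> 11111110 (8 bits)
  11 -> 111111111110 (12 bits)
  2 -> 110 (3 bits)
  3 -> 1110 (4 bits)
Total length = 8 + 12 + 3 + 4 = 27 bits.

Unary([7, 11, 2, 3]) = 111111101111111111101101110 (27 bits)


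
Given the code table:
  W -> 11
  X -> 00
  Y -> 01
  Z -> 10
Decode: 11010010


Decoding:
11 -> W
01 -> Y
00 -> X
10 -> Z


Result: WYXZ


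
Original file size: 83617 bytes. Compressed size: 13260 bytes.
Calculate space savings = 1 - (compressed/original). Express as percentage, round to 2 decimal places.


ratio = compressed/original = 13260/83617 = 0.15858
savings = 1 - ratio = 1 - 0.15858 = 0.84142
as a percentage: 0.84142 * 100 = 84.14%

Space savings = 1 - 13260/83617 = 84.14%


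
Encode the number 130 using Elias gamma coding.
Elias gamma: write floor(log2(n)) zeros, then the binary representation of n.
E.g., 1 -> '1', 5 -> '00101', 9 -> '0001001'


num_bits = floor(log2(130)) + 1 = 8
leading_zeros = num_bits - 1 = 7
binary(130) = 10000010

Elias gamma(130) = '0000000' + '10000010' = 000000010000010 (15 bits)


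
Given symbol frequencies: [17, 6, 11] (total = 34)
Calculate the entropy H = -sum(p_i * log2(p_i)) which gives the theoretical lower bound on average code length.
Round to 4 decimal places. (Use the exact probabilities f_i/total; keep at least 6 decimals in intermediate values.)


Per-symbol terms -p_i * log2(p_i) with p_i = f_i/34:
  p = 17/34 = 0.500000: log2(p) = -1.000000, -p*log2(p) = 0.500000
  p = 6/34 = 0.176471: log2(p) = -2.502500, -p*log2(p) = 0.441618
  p = 11/34 = 0.323529: log2(p) = -1.628031, -p*log2(p) = 0.526716
H = 0.500000 + 0.441618 + 0.526716 = 1.468334

H = 1.4683 bits/symbol


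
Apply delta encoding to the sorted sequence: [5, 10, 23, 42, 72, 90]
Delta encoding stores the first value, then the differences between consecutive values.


First value: 5
Deltas:
  10 - 5 = 5
  23 - 10 = 13
  42 - 23 = 19
  72 - 42 = 30
  90 - 72 = 18


Delta encoded: [5, 5, 13, 19, 30, 18]


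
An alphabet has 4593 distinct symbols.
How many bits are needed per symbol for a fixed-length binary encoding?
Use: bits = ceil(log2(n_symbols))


log2(4593) = 12.1652
Bracket: 2^12 = 4096 < 4593 <= 2^13 = 8192
So ceil(log2(4593)) = 13

bits = ceil(log2(4593)) = ceil(12.1652) = 13 bits


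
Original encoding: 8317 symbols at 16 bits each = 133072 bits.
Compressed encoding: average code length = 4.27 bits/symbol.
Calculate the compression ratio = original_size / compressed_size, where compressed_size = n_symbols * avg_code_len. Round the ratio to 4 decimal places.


original_size = n_symbols * orig_bits = 8317 * 16 = 133072 bits
compressed_size = n_symbols * avg_code_len = 8317 * 4.27 = 35513.59 bits
ratio = original_size / compressed_size = 133072 / 35513.59 = 3.7471

Compression ratio = 3.7471


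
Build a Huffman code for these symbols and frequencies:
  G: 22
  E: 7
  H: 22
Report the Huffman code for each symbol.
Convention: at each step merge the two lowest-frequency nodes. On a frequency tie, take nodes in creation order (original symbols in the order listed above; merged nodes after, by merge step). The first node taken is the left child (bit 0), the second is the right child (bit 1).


Huffman tree construction:
Step 1: Merge E(7) + G(22) = 29
Step 2: Merge H(22) + (E+G)(29) = 51
Read each symbol's code off the tree from the root (left child = 0, right child = 1).

Codes:
  G: 11 (length 2)
  E: 10 (length 2)
  H: 0 (length 1)
Average code length: 80/51 = 1.5686 bits/symbol


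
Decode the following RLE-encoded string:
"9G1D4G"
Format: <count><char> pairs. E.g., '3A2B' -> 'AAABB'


Expanding each <count><char> pair:
  9G -> 'GGGGGGGGG'
  1D -> 'D'
  4G -> 'GGGG'

Decoded = GGGGGGGGGDGGGG


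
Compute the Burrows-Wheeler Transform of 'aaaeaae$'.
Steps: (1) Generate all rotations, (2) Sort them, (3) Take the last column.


Rotations (sorted):
  0: $aaaeaae -> last char: e
  1: aaaeaae$ -> last char: $
  2: aae$aaae -> last char: e
  3: aaeaae$a -> last char: a
  4: ae$aaaea -> last char: a
  5: aeaae$aa -> last char: a
  6: e$aaaeaa -> last char: a
  7: eaae$aaa -> last char: a


BWT = e$eaaaaa


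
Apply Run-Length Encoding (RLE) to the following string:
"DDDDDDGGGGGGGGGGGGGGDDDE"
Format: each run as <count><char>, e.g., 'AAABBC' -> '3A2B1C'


Scanning runs left to right:
  i=0: run of 'D' x 6 -> '6D'
  i=6: run of 'G' x 14 -> '14G'
  i=20: run of 'D' x 3 -> '3D'
  i=23: run of 'E' x 1 -> '1E'

RLE = 6D14G3D1E


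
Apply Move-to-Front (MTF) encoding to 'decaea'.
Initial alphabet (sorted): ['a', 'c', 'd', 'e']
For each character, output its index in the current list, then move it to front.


MTF encoding:
'd': index 2 in ['a', 'c', 'd', 'e'] -> ['d', 'a', 'c', 'e']
'e': index 3 in ['d', 'a', 'c', 'e'] -> ['e', 'd', 'a', 'c']
'c': index 3 in ['e', 'd', 'a', 'c'] -> ['c', 'e', 'd', 'a']
'a': index 3 in ['c', 'e', 'd', 'a'] -> ['a', 'c', 'e', 'd']
'e': index 2 in ['a', 'c', 'e', 'd'] -> ['e', 'a', 'c', 'd']
'a': index 1 in ['e', 'a', 'c', 'd'] -> ['a', 'e', 'c', 'd']


Output: [2, 3, 3, 3, 2, 1]


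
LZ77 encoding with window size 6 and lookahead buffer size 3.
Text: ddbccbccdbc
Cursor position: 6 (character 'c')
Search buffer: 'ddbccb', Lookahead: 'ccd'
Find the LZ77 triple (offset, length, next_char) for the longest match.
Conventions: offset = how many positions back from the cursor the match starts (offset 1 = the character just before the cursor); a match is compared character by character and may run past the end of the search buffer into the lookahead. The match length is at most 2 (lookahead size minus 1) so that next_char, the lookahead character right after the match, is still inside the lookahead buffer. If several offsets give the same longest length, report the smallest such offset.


Try each offset into the search buffer:
  offset=1 (pos 5, char 'b'): match length 0
  offset=2 (pos 4, char 'c'): match length 1
  offset=3 (pos 3, char 'c'): match length 2
  offset=4 (pos 2, char 'b'): match length 0
  offset=5 (pos 1, char 'd'): match length 0
  offset=6 (pos 0, char 'd'): match length 0
Longest match has length 2 at offset 3.
next_char = character at position 6 + 2 = 8 -> 'd'

Best match: offset=3, length=2 (matching 'cc' starting at position 3)
LZ77 triple: (3, 2, 'd')


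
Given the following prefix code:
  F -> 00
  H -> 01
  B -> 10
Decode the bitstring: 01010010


Decoding step by step:
Bits 01 -> H
Bits 01 -> H
Bits 00 -> F
Bits 10 -> B


Decoded message: HHFB


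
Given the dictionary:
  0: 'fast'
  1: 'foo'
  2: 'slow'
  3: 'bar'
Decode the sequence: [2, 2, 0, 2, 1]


Look up each index in the dictionary:
  2 -> 'slow'
  2 -> 'slow'
  0 -> 'fast'
  2 -> 'slow'
  1 -> 'foo'

Decoded: "slow slow fast slow foo"


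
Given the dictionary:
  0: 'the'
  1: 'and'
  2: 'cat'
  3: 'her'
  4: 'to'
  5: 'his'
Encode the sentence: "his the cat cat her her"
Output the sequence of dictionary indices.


Look up each word in the dictionary:
  'his' -> 5
  'the' -> 0
  'cat' -> 2
  'cat' -> 2
  'her' -> 3
  'her' -> 3

Encoded: [5, 0, 2, 2, 3, 3]


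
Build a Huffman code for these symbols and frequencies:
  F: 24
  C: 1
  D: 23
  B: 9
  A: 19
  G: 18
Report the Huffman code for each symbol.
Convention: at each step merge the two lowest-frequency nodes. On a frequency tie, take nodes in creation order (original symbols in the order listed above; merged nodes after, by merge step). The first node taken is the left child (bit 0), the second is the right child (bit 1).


Huffman tree construction:
Step 1: Merge C(1) + B(9) = 10
Step 2: Merge (C+B)(10) + G(18) = 28
Step 3: Merge A(19) + D(23) = 42
Step 4: Merge F(24) + ((C+B)+G)(28) = 52
Step 5: Merge (A+D)(42) + (F+((C+B)+G))(52) = 94
Read each symbol's code off the tree from the root (left child = 0, right child = 1).

Codes:
  F: 10 (length 2)
  C: 1100 (length 4)
  D: 01 (length 2)
  B: 1101 (length 4)
  A: 00 (length 2)
  G: 111 (length 3)
Average code length: 226/94 = 2.4043 bits/symbol


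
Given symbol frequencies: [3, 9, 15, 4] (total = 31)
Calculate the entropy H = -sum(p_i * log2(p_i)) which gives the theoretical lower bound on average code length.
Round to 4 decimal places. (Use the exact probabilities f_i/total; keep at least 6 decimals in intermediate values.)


Per-symbol terms -p_i * log2(p_i) with p_i = f_i/31:
  p = 3/31 = 0.096774: log2(p) = -3.369234, -p*log2(p) = 0.326055
  p = 9/31 = 0.290323: log2(p) = -1.784271, -p*log2(p) = 0.518014
  p = 15/31 = 0.483871: log2(p) = -1.047306, -p*log2(p) = 0.506761
  p = 4/31 = 0.129032: log2(p) = -2.954196, -p*log2(p) = 0.381187
H = 0.326055 + 0.518014 + 0.506761 + 0.381187 = 1.732017

H = 1.732 bits/symbol


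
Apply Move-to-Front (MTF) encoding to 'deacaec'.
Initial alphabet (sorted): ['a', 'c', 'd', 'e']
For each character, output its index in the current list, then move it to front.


MTF encoding:
'd': index 2 in ['a', 'c', 'd', 'e'] -> ['d', 'a', 'c', 'e']
'e': index 3 in ['d', 'a', 'c', 'e'] -> ['e', 'd', 'a', 'c']
'a': index 2 in ['e', 'd', 'a', 'c'] -> ['a', 'e', 'd', 'c']
'c': index 3 in ['a', 'e', 'd', 'c'] -> ['c', 'a', 'e', 'd']
'a': index 1 in ['c', 'a', 'e', 'd'] -> ['a', 'c', 'e', 'd']
'e': index 2 in ['a', 'c', 'e', 'd'] -> ['e', 'a', 'c', 'd']
'c': index 2 in ['e', 'a', 'c', 'd'] -> ['c', 'e', 'a', 'd']


Output: [2, 3, 2, 3, 1, 2, 2]
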